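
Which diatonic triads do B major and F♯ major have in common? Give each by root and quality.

B, D♯m, F♯, G♯m

Triads in B major: B major (I), C♯ minor (ii), D♯ minor (iii), E major (IV), F♯ major (V), G♯ minor (vi), A♯ diminished (vii°).
Triads in F♯ major: F♯ major (I), G♯ minor (ii), A♯ minor (iii), B major (IV), C♯ major (V), D♯ minor (vi), E♯ diminished (vii°).
Shared triads with their functions: B major (I in B major, IV in F♯ major); D♯ minor (iii in B major, vi in F♯ major); F♯ major (V in B major, I in F♯ major); G♯ minor (vi in B major, ii in F♯ major).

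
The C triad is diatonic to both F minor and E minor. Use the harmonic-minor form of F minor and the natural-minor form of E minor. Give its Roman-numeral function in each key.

The scale of F minor (harmonic minor) is F G Ab Bb C Db E; C is degree 5, and the triad built there (C-E-G) is major, so it is V.
The scale of E minor (natural minor) is E F# G A B C D; C is degree 6, and the triad built there (C-E-G) is major, so it is VI.

V in F minor; VI in E minor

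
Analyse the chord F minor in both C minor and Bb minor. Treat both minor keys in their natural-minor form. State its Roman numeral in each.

The scale of C minor (natural minor) is C D Eb F G Ab Bb; F is degree 4, and the triad built there (F-Ab-C) is minor, so it is iv.
The scale of Bb minor (natural minor) is Bb C Db Eb F Gb Ab; F is degree 5, and the triad built there (F-Ab-C) is minor, so it is v.

iv in C minor; v in Bb minor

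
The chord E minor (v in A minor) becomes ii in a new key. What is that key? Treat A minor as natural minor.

The numeral ii denotes a minor triad on scale degree 2. With E on degree 2, the tonic of the new key is D.
Degree 2 carries a minor triad in major keys, so the destination is D major.
Check: the diatonic triads of D major are D (I), Em (ii), F#m (iii), G (IV), A (V), Bm (vi), C#dim (vii°) — E minor is indeed ii.

D major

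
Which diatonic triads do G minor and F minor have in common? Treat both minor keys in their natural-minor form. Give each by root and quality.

Cm, Eb

Triads in G minor (natural minor): Gm (i), Adim (ii°), Bb (III), Cm (iv), Dm (v), Eb (VI), F (VII).
Triads in F minor (natural minor): Fm (i), Gdim (ii°), Ab (III), Bbm (iv), Cm (v), Db (VI), Eb (VII).
Shared triads with their functions: Cm (iv in G minor, v in F minor); Eb (VI in G minor, VII in F minor).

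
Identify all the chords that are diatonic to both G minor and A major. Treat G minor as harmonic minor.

D

Triads in G minor (harmonic minor): Gm (i), Adim (ii°), Bbaug (III+), Cm (iv), D (V), Eb (VI), F#dim (vii°).
Triads in A major: A (I), Bm (ii), C#m (iii), D (IV), E (V), F#m (vi), G#dim (vii°).
Shared triads with their functions: D (V in G minor, IV in A major).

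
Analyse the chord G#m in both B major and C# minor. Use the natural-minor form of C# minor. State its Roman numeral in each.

vi in B major; v in C# minor

The scale of B major is B C# D# E F# G# A#; G# is degree 6, and the triad built there (G#-B-D#) is minor, so it is vi.
The scale of C# minor (natural minor) is C# D# E F# G# A B; G# is degree 5, and the triad built there (G#-B-D#) is minor, so it is v.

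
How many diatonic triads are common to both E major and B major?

4

Diatonic triads of E major: E (I), F#m (ii), G#m (iii), A (IV), B (V), C#m (vi), D#dim (vii°).
Diatonic triads of B major: B (I), C#m (ii), D#m (iii), E (IV), F# (V), G#m (vi), A#dim (vii°).
Matching root and quality in both lists: E, G#m, B, C#m.
That gives 4 common triads.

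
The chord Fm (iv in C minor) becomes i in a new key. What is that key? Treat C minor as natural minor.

The numeral i denotes a minor triad on scale degree 1. With F on degree 1, the tonic of the new key is F.
Degree 1 carries a minor triad in minor keys, so the destination is F minor.
Check: the diatonic triads of F minor (natural minor) are Fm (i), Gdim (ii°), Ab (III), Bbm (iv), Cm (v), Db (VI), Eb (VII) — Fm is indeed i.

F minor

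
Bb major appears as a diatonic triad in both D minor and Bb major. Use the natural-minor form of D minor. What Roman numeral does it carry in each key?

VI in D minor; I in Bb major

The scale of D minor (natural minor) is D E F G A Bb C; Bb is degree 6, and the triad built there (Bb-D-F) is major, so it is VI.
The scale of Bb major is Bb C D Eb F G A; Bb is degree 1, and the triad built there (Bb-D-F) is major, so it is I.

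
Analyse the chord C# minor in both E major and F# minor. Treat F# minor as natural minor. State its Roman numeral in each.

The scale of E major is E F# G# A B C# D#; C# is degree 6, and the triad built there (C#-E-G#) is minor, so it is vi.
The scale of F# minor (natural minor) is F# G# A B C# D E; C# is degree 5, and the triad built there (C#-E-G#) is minor, so it is v.

vi in E major; v in F# minor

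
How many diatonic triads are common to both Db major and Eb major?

Diatonic triads of Db major: Db major (I), Eb minor (ii), F minor (iii), Gb major (IV), Ab major (V), Bb minor (vi), C diminished (vii°).
Diatonic triads of Eb major: Eb major (I), F minor (ii), G minor (iii), Ab major (IV), Bb major (V), C minor (vi), D diminished (vii°).
Matching root and quality in both lists: F minor, Ab major.
That gives 2 common triads.

2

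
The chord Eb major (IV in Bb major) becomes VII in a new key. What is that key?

The numeral VII denotes a major triad on scale degree 7. With Eb on degree 7, the tonic of the new key is F.
Degree 7 carries a major triad in natural-minor keys, so the destination is F minor.
Check: the diatonic triads of F minor (natural minor) are Fm (i), Gdim (ii°), Ab (III), Bbm (iv), Cm (v), Db (VI), Eb (VII) — Eb major is indeed VII.

F minor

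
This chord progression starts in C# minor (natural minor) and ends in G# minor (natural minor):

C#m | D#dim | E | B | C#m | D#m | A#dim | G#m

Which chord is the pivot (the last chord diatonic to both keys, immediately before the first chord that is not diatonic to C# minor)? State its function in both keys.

Chords diatonic to C# minor: C#m, D#dim, E, F#m, G#m, A, B.
Reading the progression, the first chord not in that set is D#m, so the modulation leaves C# minor there.
The chord immediately before D#m is C#m, which is diatonic to both keys: i in C# minor and iv in G# minor.

C#m — i in C# minor, iv in G# minor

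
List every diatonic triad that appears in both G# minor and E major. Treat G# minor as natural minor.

G#m, B, C#m, E

Triads in G# minor (natural minor): G#m (i), A#dim (ii°), B (III), C#m (iv), D#m (v), E (VI), F# (VII).
Triads in E major: E (I), F#m (ii), G#m (iii), A (IV), B (V), C#m (vi), D#dim (vii°).
Shared triads with their functions: G#m (i in G# minor, iii in E major); B (III in G# minor, V in E major); C#m (iv in G# minor, vi in E major); E (VI in G# minor, I in E major).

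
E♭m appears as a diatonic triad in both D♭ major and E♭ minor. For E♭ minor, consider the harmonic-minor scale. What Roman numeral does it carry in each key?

The scale of D♭ major is D♭ E♭ F G♭ A♭ B♭ C; E♭ is degree 2, and the triad built there (E♭-G♭-B♭) is minor, so it is ii.
The scale of E♭ minor (harmonic minor) is E♭ F G♭ A♭ B♭ C♭ D; E♭ is degree 1, and the triad built there (E♭-G♭-B♭) is minor, so it is i.

ii in D♭ major; i in E♭ minor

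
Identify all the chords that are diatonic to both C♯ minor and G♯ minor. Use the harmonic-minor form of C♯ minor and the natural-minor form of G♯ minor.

C♯m

Triads in C♯ minor (harmonic minor): C♯m (i), D♯dim (ii°), Eaug (III+), F♯m (iv), G♯ (V), A (VI), B♯dim (vii°).
Triads in G♯ minor (natural minor): G♯m (i), A♯dim (ii°), B (III), C♯m (iv), D♯m (v), E (VI), F♯ (VII).
Shared triads with their functions: C♯m (i in C♯ minor, iv in G♯ minor).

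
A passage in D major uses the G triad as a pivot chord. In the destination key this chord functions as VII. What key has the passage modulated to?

A minor

The numeral VII denotes a major triad on scale degree 7. With G on degree 7, the tonic of the new key is A.
Degree 7 carries a major triad in natural-minor keys, so the destination is A minor.
Check: the diatonic triads of A minor (natural minor) are Am (i), Bdim (ii°), C (III), Dm (iv), Em (v), F (VI), G (VII) — G is indeed VII.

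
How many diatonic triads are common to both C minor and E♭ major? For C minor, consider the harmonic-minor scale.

Diatonic triads of C minor (harmonic minor): Cm (i), Ddim (ii°), E♭aug (III+), Fm (iv), G (V), A♭ (VI), Bdim (vii°).
Diatonic triads of E♭ major: E♭ (I), Fm (ii), Gm (iii), A♭ (IV), B♭ (V), Cm (vi), Ddim (vii°).
Matching root and quality in both lists: Cm, Ddim, Fm, A♭.
That gives 4 common triads.

4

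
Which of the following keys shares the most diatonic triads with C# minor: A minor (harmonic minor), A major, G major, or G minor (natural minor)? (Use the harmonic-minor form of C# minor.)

A major

Triads of C# minor (harmonic minor): C# minor (i), D# diminished (ii°), E augmented (III+), F# minor (iv), G# major (V), A major (VI), B# diminished (vii°).
A minor (harmonic minor) shares 0: none.
A major shares 3: C#m, F#m, A.
G major shares 0: none.
G minor (natural minor) shares 0: none.
The most common triads (3) are shared with A major.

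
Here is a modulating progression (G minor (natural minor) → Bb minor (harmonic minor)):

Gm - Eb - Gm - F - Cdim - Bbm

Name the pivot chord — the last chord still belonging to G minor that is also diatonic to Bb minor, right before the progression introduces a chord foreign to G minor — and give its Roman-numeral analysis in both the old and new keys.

Chords diatonic to G minor: Gm, Adim, Bb, Cm, Dm, Eb, F.
Reading the progression, the first chord not in that set is Cdim, so the modulation leaves G minor there.
The chord immediately before Cdim is F, which is diatonic to both keys: VII in G minor and V in Bb minor.

F — VII in G minor, V in Bb minor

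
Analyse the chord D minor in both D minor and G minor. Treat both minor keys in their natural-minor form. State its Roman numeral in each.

The scale of D minor (natural minor) is D E F G A B♭ C; D is degree 1, and the triad built there (D-F-A) is minor, so it is i.
The scale of G minor (natural minor) is G A B♭ C D E♭ F; D is degree 5, and the triad built there (D-F-A) is minor, so it is v.

i in D minor; v in G minor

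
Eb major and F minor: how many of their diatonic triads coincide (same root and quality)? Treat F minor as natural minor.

Diatonic triads of Eb major: Eb (I), Fm (ii), Gm (iii), Ab (IV), Bb (V), Cm (vi), Ddim (vii°).
Diatonic triads of F minor (natural minor): Fm (i), Gdim (ii°), Ab (III), Bbm (iv), Cm (v), Db (VI), Eb (VII).
Matching root and quality in both lists: Eb, Fm, Ab, Cm.
That gives 4 common triads.

4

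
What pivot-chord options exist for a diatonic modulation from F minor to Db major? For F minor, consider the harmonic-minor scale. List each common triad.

Fm, Bbm, Db

Triads in F minor (harmonic minor): Fm (i), Gdim (ii°), Abaug (III+), Bbm (iv), C (V), Db (VI), Edim (vii°).
Triads in Db major: Db (I), Ebm (ii), Fm (iii), Gb (IV), Ab (V), Bbm (vi), Cdim (vii°).
Shared triads with their functions: Fm (i in F minor, iii in Db major); Bbm (iv in F minor, vi in Db major); Db (VI in F minor, I in Db major).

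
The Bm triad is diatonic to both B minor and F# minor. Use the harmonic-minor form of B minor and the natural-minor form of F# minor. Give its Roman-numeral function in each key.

The scale of B minor (harmonic minor) is B C# D E F# G A#; B is degree 1, and the triad built there (B-D-F#) is minor, so it is i.
The scale of F# minor (natural minor) is F# G# A B C# D E; B is degree 4, and the triad built there (B-D-F#) is minor, so it is iv.

i in B minor; iv in F# minor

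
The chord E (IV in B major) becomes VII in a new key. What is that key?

The numeral VII denotes a major triad on scale degree 7. With E on degree 7, the tonic of the new key is F#.
Degree 7 carries a major triad in natural-minor keys, so the destination is F# minor.
Check: the diatonic triads of F# minor (natural minor) are F#m (i), G#dim (ii°), A (III), Bm (iv), C#m (v), D (VI), E (VII) — E is indeed VII.

F# minor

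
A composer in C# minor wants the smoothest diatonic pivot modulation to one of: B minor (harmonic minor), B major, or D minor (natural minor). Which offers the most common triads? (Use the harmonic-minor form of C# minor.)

Triads of C# minor (harmonic minor): C#m (i), D#dim (ii°), Eaug (III+), F#m (iv), G# (V), A (VI), B#dim (vii°).
B minor (harmonic minor) shares 0: none.
B major shares 1: C#m.
D minor (natural minor) shares 0: none.
The most common triads (1) are shared with B major.

B major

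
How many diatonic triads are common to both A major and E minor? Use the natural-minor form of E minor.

Diatonic triads of A major: A major (I), B minor (ii), C# minor (iii), D major (IV), E major (V), F# minor (vi), G# diminished (vii°).
Diatonic triads of E minor (natural minor): E minor (i), F# diminished (ii°), G major (III), A minor (iv), B minor (v), C major (VI), D major (VII).
Matching root and quality in both lists: B minor, D major.
That gives 2 common triads.

2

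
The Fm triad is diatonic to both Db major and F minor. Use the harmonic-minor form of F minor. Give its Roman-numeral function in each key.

The scale of Db major is Db Eb F Gb Ab Bb C; F is degree 3, and the triad built there (F-Ab-C) is minor, so it is iii.
The scale of F minor (harmonic minor) is F G Ab Bb C Db E; F is degree 1, and the triad built there (F-Ab-C) is minor, so it is i.

iii in Db major; i in F minor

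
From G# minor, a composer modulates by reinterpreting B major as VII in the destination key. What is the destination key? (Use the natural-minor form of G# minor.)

C# minor

The numeral VII denotes a major triad on scale degree 7. With B on degree 7, the tonic of the new key is C#.
Degree 7 carries a major triad in natural-minor keys, so the destination is C# minor.
Check: the diatonic triads of C# minor (natural minor) are C#m (i), D#dim (ii°), E (III), F#m (iv), G#m (v), A (VI), B (VII) — B major is indeed VII.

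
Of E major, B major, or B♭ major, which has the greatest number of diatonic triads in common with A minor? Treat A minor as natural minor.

B♭ major

Triads of A minor (natural minor): Am (i), Bdim (ii°), C (III), Dm (iv), Em (v), F (VI), G (VII).
E major shares 0: none.
B major shares 0: none.
B♭ major shares 2: Dm, F.
The most common triads (2) are shared with B♭ major.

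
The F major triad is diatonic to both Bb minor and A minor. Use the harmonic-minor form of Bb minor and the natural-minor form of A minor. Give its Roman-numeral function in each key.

V in Bb minor; VI in A minor

The scale of Bb minor (harmonic minor) is Bb C Db Eb F Gb A; F is degree 5, and the triad built there (F-A-C) is major, so it is V.
The scale of A minor (natural minor) is A B C D E F G; F is degree 6, and the triad built there (F-A-C) is major, so it is VI.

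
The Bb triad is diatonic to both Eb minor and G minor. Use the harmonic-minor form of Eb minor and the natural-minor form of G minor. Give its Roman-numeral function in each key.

The scale of Eb minor (harmonic minor) is Eb F Gb Ab Bb Cb D; Bb is degree 5, and the triad built there (Bb-D-F) is major, so it is V.
The scale of G minor (natural minor) is G A Bb C D Eb F; Bb is degree 3, and the triad built there (Bb-D-F) is major, so it is III.

V in Eb minor; III in G minor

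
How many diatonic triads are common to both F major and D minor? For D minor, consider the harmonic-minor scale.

4

Diatonic triads of F major: F major (I), G minor (ii), A minor (iii), Bb major (IV), C major (V), D minor (vi), E diminished (vii°).
Diatonic triads of D minor (harmonic minor): D minor (i), E diminished (ii°), F augmented (III+), G minor (iv), A major (V), Bb major (VI), C# diminished (vii°).
Matching root and quality in both lists: G minor, Bb major, D minor, E diminished.
That gives 4 common triads.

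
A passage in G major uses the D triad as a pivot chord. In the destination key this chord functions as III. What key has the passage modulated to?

B minor

The numeral III denotes a major triad on scale degree 3. With D on degree 3, the tonic of the new key is B.
Degree 3 carries a major triad in natural-minor keys, so the destination is B minor.
Check: the diatonic triads of B minor (natural minor) are Bm (i), C#dim (ii°), D (III), Em (iv), F#m (v), G (VI), A (VII) — D is indeed III.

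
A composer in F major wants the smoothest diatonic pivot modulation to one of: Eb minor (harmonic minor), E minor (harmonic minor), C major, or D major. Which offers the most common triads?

Triads of F major: F major (I), G minor (ii), A minor (iii), Bb major (IV), C major (V), D minor (vi), E diminished (vii°).
Eb minor (harmonic minor) shares 1: Bb.
E minor (harmonic minor) shares 2: Am, C.
C major shares 4: F, Am, C, Dm.
D major shares 0: none.
The most common triads (4) are shared with C major.

C major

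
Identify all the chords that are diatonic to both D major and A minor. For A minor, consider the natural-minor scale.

Triads in D major: D (I), Em (ii), F#m (iii), G (IV), A (V), Bm (vi), C#dim (vii°).
Triads in A minor (natural minor): Am (i), Bdim (ii°), C (III), Dm (iv), Em (v), F (VI), G (VII).
Shared triads with their functions: Em (ii in D major, v in A minor); G (IV in D major, VII in A minor).

Em, G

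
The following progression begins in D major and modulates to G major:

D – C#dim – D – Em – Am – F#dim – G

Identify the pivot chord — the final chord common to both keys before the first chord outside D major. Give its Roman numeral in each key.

Em — ii in D major, vi in G major

Chords diatonic to D major: D, Em, F#m, G, A, Bm, C#dim.
Reading the progression, the first chord not in that set is Am, so the modulation leaves D major there.
The chord immediately before Am is Em, which is diatonic to both keys: ii in D major and vi in G major.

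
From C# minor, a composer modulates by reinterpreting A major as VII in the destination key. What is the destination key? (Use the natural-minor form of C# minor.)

The numeral VII denotes a major triad on scale degree 7. With A on degree 7, the tonic of the new key is B.
Degree 7 carries a major triad in natural-minor keys, so the destination is B minor.
Check: the diatonic triads of B minor (natural minor) are Bm (i), C#dim (ii°), D (III), Em (iv), F#m (v), G (VI), A (VII) — A major is indeed VII.

B minor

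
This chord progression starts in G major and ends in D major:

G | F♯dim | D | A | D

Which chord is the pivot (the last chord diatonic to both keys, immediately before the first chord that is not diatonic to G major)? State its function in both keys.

D — V in G major, I in D major

Chords diatonic to G major: G, Am, Bm, C, D, Em, F♯dim.
Reading the progression, the first chord not in that set is A, so the modulation leaves G major there.
The chord immediately before A is D, which is diatonic to both keys: V in G major and I in D major.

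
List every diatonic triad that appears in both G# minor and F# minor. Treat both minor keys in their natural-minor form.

C#m, E

Triads in G# minor (natural minor): G#m (i), A#dim (ii°), B (III), C#m (iv), D#m (v), E (VI), F# (VII).
Triads in F# minor (natural minor): F#m (i), G#dim (ii°), A (III), Bm (iv), C#m (v), D (VI), E (VII).
Shared triads with their functions: C#m (iv in G# minor, v in F# minor); E (VI in G# minor, VII in F# minor).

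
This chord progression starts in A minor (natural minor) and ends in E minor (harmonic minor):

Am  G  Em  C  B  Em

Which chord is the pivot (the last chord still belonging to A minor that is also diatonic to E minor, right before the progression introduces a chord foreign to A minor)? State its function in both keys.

Chords diatonic to A minor: Am, Bdim, C, Dm, Em, F, G.
Reading the progression, the first chord not in that set is B, so the modulation leaves A minor there.
The chord immediately before B is C, which is diatonic to both keys: III in A minor and VI in E minor.

C — III in A minor, VI in E minor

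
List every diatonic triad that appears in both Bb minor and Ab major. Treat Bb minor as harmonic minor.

Bbm

Triads in Bb minor (harmonic minor): Bbm (i), Cdim (ii°), Dbaug (III+), Ebm (iv), F (V), Gb (VI), Adim (vii°).
Triads in Ab major: Ab (I), Bbm (ii), Cm (iii), Db (IV), Eb (V), Fm (vi), Gdim (vii°).
Shared triads with their functions: Bbm (i in Bb minor, ii in Ab major).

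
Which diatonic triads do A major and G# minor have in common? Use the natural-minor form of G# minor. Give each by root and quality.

Triads in A major: A (I), Bm (ii), C#m (iii), D (IV), E (V), F#m (vi), G#dim (vii°).
Triads in G# minor (natural minor): G#m (i), A#dim (ii°), B (III), C#m (iv), D#m (v), E (VI), F# (VII).
Shared triads with their functions: C#m (iii in A major, iv in G# minor); E (V in A major, VI in G# minor).

C#m, E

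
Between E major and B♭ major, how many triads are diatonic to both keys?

0

Diatonic triads of E major: E (I), F♯m (ii), G♯m (iii), A (IV), B (V), C♯m (vi), D♯dim (vii°).
Diatonic triads of B♭ major: B♭ (I), Cm (ii), Dm (iii), E♭ (IV), F (V), Gm (vi), Adim (vii°).
No triad has the same root and quality in both keys.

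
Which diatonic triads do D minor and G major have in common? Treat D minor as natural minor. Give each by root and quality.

Am, C

Triads in D minor (natural minor): D minor (i), E diminished (ii°), F major (III), G minor (iv), A minor (v), Bb major (VI), C major (VII).
Triads in G major: G major (I), A minor (ii), B minor (iii), C major (IV), D major (V), E minor (vi), F# diminished (vii°).
Shared triads with their functions: A minor (v in D minor, ii in G major); C major (VII in D minor, IV in G major).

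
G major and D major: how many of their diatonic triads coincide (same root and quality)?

Diatonic triads of G major: G (I), Am (ii), Bm (iii), C (IV), D (V), Em (vi), F#dim (vii°).
Diatonic triads of D major: D (I), Em (ii), F#m (iii), G (IV), A (V), Bm (vi), C#dim (vii°).
Matching root and quality in both lists: G, Bm, D, Em.
That gives 4 common triads.

4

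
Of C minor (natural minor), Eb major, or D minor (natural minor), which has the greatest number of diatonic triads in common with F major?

D minor

Triads of F major: F (I), Gm (ii), Am (iii), Bb (IV), C (V), Dm (vi), Edim (vii°).
C minor (natural minor) shares 2: Gm, Bb.
Eb major shares 2: Gm, Bb.
D minor (natural minor) shares 7: F, Gm, Am, Bb, C, Dm, Edim.
The most common triads (7) are shared with D minor.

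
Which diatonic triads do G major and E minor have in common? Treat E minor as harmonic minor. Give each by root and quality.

Triads in G major: G (I), Am (ii), Bm (iii), C (IV), D (V), Em (vi), F#dim (vii°).
Triads in E minor (harmonic minor): Em (i), F#dim (ii°), Gaug (III+), Am (iv), B (V), C (VI), D#dim (vii°).
Shared triads with their functions: Am (ii in G major, iv in E minor); C (IV in G major, VI in E minor); Em (vi in G major, i in E minor); F#dim (vii° in G major, ii° in E minor).

Am, C, Em, F#dim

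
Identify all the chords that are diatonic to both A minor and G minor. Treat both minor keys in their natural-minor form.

Triads in A minor (natural minor): Am (i), Bdim (ii°), C (III), Dm (iv), Em (v), F (VI), G (VII).
Triads in G minor (natural minor): Gm (i), Adim (ii°), Bb (III), Cm (iv), Dm (v), Eb (VI), F (VII).
Shared triads with their functions: Dm (iv in A minor, v in G minor); F (VI in A minor, VII in G minor).

Dm, F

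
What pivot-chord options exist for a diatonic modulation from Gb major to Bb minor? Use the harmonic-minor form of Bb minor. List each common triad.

Triads in Gb major: Gb (I), Abm (ii), Bbm (iii), Cb (IV), Db (V), Ebm (vi), Fdim (vii°).
Triads in Bb minor (harmonic minor): Bbm (i), Cdim (ii°), Dbaug (III+), Ebm (iv), F (V), Gb (VI), Adim (vii°).
Shared triads with their functions: Gb (I in Gb major, VI in Bb minor); Bbm (iii in Gb major, i in Bb minor); Ebm (vi in Gb major, iv in Bb minor).

Gb, Bbm, Ebm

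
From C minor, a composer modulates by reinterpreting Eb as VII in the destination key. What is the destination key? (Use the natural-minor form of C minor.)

F minor

The numeral VII denotes a major triad on scale degree 7. With Eb on degree 7, the tonic of the new key is F.
Degree 7 carries a major triad in natural-minor keys, so the destination is F minor.
Check: the diatonic triads of F minor (natural minor) are Fm (i), Gdim (ii°), Ab (III), Bbm (iv), Cm (v), Db (VI), Eb (VII) — Eb is indeed VII.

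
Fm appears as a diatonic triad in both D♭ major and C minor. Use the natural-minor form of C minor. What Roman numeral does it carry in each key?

The scale of D♭ major is D♭ E♭ F G♭ A♭ B♭ C; F is degree 3, and the triad built there (F-A♭-C) is minor, so it is iii.
The scale of C minor (natural minor) is C D E♭ F G A♭ B♭; F is degree 4, and the triad built there (F-A♭-C) is minor, so it is iv.

iii in D♭ major; iv in C minor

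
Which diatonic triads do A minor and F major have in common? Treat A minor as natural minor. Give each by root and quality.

Triads in A minor (natural minor): Am (i), Bdim (ii°), C (III), Dm (iv), Em (v), F (VI), G (VII).
Triads in F major: F (I), Gm (ii), Am (iii), Bb (IV), C (V), Dm (vi), Edim (vii°).
Shared triads with their functions: Am (i in A minor, iii in F major); C (III in A minor, V in F major); Dm (iv in A minor, vi in F major); F (VI in A minor, I in F major).

Am, C, Dm, F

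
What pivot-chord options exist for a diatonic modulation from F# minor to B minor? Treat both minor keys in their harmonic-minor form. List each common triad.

Triads in F# minor (harmonic minor): F#m (i), G#dim (ii°), Aaug (III+), Bm (iv), C# (V), D (VI), E#dim (vii°).
Triads in B minor (harmonic minor): Bm (i), C#dim (ii°), Daug (III+), Em (iv), F# (V), G (VI), A#dim (vii°).
Shared triads with their functions: Bm (iv in F# minor, i in B minor).

Bm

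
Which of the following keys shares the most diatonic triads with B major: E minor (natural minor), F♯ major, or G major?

Triads of B major: B (I), C♯m (ii), D♯m (iii), E (IV), F♯ (V), G♯m (vi), A♯dim (vii°).
E minor (natural minor) shares 0: none.
F♯ major shares 4: B, D♯m, F♯, G♯m.
G major shares 0: none.
The most common triads (4) are shared with F♯ major.

F♯ major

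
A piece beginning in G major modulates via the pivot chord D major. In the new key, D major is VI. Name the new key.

F# minor

The numeral VI denotes a major triad on scale degree 6. With D on degree 6, the tonic of the new key is F#.
Degree 6 carries a major triad in minor keys, so the destination is F# minor.
Check: the diatonic triads of F# minor (natural minor) are F#m (i), G#dim (ii°), A (III), Bm (iv), C#m (v), D (VI), E (VII) — D major is indeed VI.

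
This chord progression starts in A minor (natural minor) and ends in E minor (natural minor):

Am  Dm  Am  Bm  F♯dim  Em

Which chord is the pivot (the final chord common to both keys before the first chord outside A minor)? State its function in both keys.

Am — i in A minor, iv in E minor

Chords diatonic to A minor: Am, Bdim, C, Dm, Em, F, G.
Reading the progression, the first chord not in that set is Bm, so the modulation leaves A minor there.
The chord immediately before Bm is Am, which is diatonic to both keys: i in A minor and iv in E minor.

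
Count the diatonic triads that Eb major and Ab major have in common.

Diatonic triads of Eb major: Eb (I), Fm (ii), Gm (iii), Ab (IV), Bb (V), Cm (vi), Ddim (vii°).
Diatonic triads of Ab major: Ab (I), Bbm (ii), Cm (iii), Db (IV), Eb (V), Fm (vi), Gdim (vii°).
Matching root and quality in both lists: Eb, Fm, Ab, Cm.
That gives 4 common triads.

4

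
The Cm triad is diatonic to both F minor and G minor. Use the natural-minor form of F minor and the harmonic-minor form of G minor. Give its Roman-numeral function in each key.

v in F minor; iv in G minor

The scale of F minor (natural minor) is F G Ab Bb C Db Eb; C is degree 5, and the triad built there (C-Eb-G) is minor, so it is v.
The scale of G minor (harmonic minor) is G A Bb C D Eb F#; C is degree 4, and the triad built there (C-Eb-G) is minor, so it is iv.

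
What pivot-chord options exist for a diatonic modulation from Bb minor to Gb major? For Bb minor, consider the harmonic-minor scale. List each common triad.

Triads in Bb minor (harmonic minor): Bbm (i), Cdim (ii°), Dbaug (III+), Ebm (iv), F (V), Gb (VI), Adim (vii°).
Triads in Gb major: Gb (I), Abm (ii), Bbm (iii), Cb (IV), Db (V), Ebm (vi), Fdim (vii°).
Shared triads with their functions: Bbm (i in Bb minor, iii in Gb major); Ebm (iv in Bb minor, vi in Gb major); Gb (VI in Bb minor, I in Gb major).

Bbm, Ebm, Gb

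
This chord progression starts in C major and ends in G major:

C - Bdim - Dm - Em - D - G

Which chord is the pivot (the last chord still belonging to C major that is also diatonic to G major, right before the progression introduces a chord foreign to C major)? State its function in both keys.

Chords diatonic to C major: C, Dm, Em, F, G, Am, Bdim.
Reading the progression, the first chord not in that set is D, so the modulation leaves C major there.
The chord immediately before D is Em, which is diatonic to both keys: iii in C major and vi in G major.

Em — iii in C major, vi in G major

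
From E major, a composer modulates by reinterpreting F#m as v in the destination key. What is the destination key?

B minor

The numeral v denotes a minor triad on scale degree 5. With F# on degree 5, the tonic of the new key is B.
Degree 5 carries a minor triad in natural-minor keys, so the destination is B minor.
Check: the diatonic triads of B minor (natural minor) are Bm (i), C#dim (ii°), D (III), Em (iv), F#m (v), G (VI), A (VII) — F#m is indeed v.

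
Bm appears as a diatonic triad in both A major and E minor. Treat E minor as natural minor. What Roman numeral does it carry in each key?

The scale of A major is A B C# D E F# G#; B is degree 2, and the triad built there (B-D-F#) is minor, so it is ii.
The scale of E minor (natural minor) is E F# G A B C D; B is degree 5, and the triad built there (B-D-F#) is minor, so it is v.

ii in A major; v in E minor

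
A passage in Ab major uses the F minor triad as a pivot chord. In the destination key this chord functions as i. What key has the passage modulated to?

The numeral i denotes a minor triad on scale degree 1. With F on degree 1, the tonic of the new key is F.
Degree 1 carries a minor triad in minor keys, so the destination is F minor.
Check: the diatonic triads of F minor (natural minor) are Fm (i), Gdim (ii°), Ab (III), Bbm (iv), Cm (v), Db (VI), Eb (VII) — F minor is indeed i.

F minor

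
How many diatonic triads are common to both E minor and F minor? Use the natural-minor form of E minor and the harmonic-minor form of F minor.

Diatonic triads of E minor (natural minor): Em (i), F#dim (ii°), G (III), Am (iv), Bm (v), C (VI), D (VII).
Diatonic triads of F minor (harmonic minor): Fm (i), Gdim (ii°), Abaug (III+), Bbm (iv), C (V), Db (VI), Edim (vii°).
Matching root and quality in both lists: C.
That gives 1 common triad.

1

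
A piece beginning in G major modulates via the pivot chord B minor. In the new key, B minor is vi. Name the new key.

D major

The numeral vi denotes a minor triad on scale degree 6. With B on degree 6, the tonic of the new key is D.
Degree 6 carries a minor triad in major keys, so the destination is D major.
Check: the diatonic triads of D major are D (I), Em (ii), F♯m (iii), G (IV), A (V), Bm (vi), C♯dim (vii°) — B minor is indeed vi.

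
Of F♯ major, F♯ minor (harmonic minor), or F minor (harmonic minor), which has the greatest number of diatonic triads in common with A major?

F♯ minor

Triads of A major: A major (I), B minor (ii), C♯ minor (iii), D major (IV), E major (V), F♯ minor (vi), G♯ diminished (vii°).
F♯ major shares 0: none.
F♯ minor (harmonic minor) shares 4: Bm, D, F♯m, G♯dim.
F minor (harmonic minor) shares 0: none.
The most common triads (4) are shared with F♯ minor.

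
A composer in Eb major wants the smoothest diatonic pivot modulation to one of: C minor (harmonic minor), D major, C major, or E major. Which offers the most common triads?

Triads of Eb major: Eb (I), Fm (ii), Gm (iii), Ab (IV), Bb (V), Cm (vi), Ddim (vii°).
C minor (harmonic minor) shares 4: Fm, Ab, Cm, Ddim.
D major shares 0: none.
C major shares 0: none.
E major shares 0: none.
The most common triads (4) are shared with C minor.

C minor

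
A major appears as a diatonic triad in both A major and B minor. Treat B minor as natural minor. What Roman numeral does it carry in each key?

The scale of A major is A B C♯ D E F♯ G♯; A is degree 1, and the triad built there (A-C♯-E) is major, so it is I.
The scale of B minor (natural minor) is B C♯ D E F♯ G A; A is degree 7, and the triad built there (A-C♯-E) is major, so it is VII.

I in A major; VII in B minor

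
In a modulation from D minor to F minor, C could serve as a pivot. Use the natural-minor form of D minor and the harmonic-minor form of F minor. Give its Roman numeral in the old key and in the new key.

VII in D minor; V in F minor

The scale of D minor (natural minor) is D E F G A Bb C; C is degree 7, and the triad built there (C-E-G) is major, so it is VII.
The scale of F minor (harmonic minor) is F G Ab Bb C Db E; C is degree 5, and the triad built there (C-E-G) is major, so it is V.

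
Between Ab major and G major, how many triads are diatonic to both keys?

Diatonic triads of Ab major: Ab major (I), Bb minor (ii), C minor (iii), Db major (IV), Eb major (V), F minor (vi), G diminished (vii°).
Diatonic triads of G major: G major (I), A minor (ii), B minor (iii), C major (IV), D major (V), E minor (vi), F# diminished (vii°).
No triad has the same root and quality in both keys.

0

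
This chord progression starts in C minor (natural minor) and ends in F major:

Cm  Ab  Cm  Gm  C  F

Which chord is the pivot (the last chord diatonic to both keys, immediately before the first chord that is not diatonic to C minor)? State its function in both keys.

Gm — v in C minor, ii in F major

Chords diatonic to C minor: Cm, Ddim, Eb, Fm, Gm, Ab, Bb.
Reading the progression, the first chord not in that set is C, so the modulation leaves C minor there.
The chord immediately before C is Gm, which is diatonic to both keys: v in C minor and ii in F major.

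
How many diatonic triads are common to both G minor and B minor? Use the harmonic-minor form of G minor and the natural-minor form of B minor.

Diatonic triads of G minor (harmonic minor): G minor (i), A diminished (ii°), Bb augmented (III+), C minor (iv), D major (V), Eb major (VI), F# diminished (vii°).
Diatonic triads of B minor (natural minor): B minor (i), C# diminished (ii°), D major (III), E minor (iv), F# minor (v), G major (VI), A major (VII).
Matching root and quality in both lists: D major.
That gives 1 common triad.

1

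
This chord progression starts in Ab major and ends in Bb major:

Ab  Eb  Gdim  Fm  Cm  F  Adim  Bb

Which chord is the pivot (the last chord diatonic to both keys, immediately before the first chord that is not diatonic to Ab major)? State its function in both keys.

Cm — iii in Ab major, ii in Bb major

Chords diatonic to Ab major: Ab, Bbm, Cm, Db, Eb, Fm, Gdim.
Reading the progression, the first chord not in that set is F, so the modulation leaves Ab major there.
The chord immediately before F is Cm, which is diatonic to both keys: iii in Ab major and ii in Bb major.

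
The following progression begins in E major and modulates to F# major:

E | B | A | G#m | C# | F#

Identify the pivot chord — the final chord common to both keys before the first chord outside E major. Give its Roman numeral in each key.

Chords diatonic to E major: E, F#m, G#m, A, B, C#m, D#dim.
Reading the progression, the first chord not in that set is C#, so the modulation leaves E major there.
The chord immediately before C# is G#m, which is diatonic to both keys: iii in E major and ii in F# major.

G#m — iii in E major, ii in F# major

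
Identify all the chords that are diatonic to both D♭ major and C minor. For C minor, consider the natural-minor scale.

Triads in D♭ major: D♭ major (I), E♭ minor (ii), F minor (iii), G♭ major (IV), A♭ major (V), B♭ minor (vi), C diminished (vii°).
Triads in C minor (natural minor): C minor (i), D diminished (ii°), E♭ major (III), F minor (iv), G minor (v), A♭ major (VI), B♭ major (VII).
Shared triads with their functions: F minor (iii in D♭ major, iv in C minor); A♭ major (V in D♭ major, VI in C minor).

Fm, A♭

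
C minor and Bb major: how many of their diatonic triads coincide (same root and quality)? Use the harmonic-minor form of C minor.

1

Diatonic triads of C minor (harmonic minor): Cm (i), Ddim (ii°), Ebaug (III+), Fm (iv), G (V), Ab (VI), Bdim (vii°).
Diatonic triads of Bb major: Bb (I), Cm (ii), Dm (iii), Eb (IV), F (V), Gm (vi), Adim (vii°).
Matching root and quality in both lists: Cm.
That gives 1 common triad.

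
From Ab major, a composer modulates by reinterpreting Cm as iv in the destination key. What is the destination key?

G minor

The numeral iv denotes a minor triad on scale degree 4. With C on degree 4, the tonic of the new key is G.
Degree 4 carries a minor triad in minor keys, so the destination is G minor.
Check: the diatonic triads of G minor (natural minor) are Gm (i), Adim (ii°), Bb (III), Cm (iv), Dm (v), Eb (VI), F (VII) — Cm is indeed iv.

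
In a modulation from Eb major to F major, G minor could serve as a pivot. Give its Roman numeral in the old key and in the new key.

iii in Eb major; ii in F major

The scale of Eb major is Eb F G Ab Bb C D; G is degree 3, and the triad built there (G-Bb-D) is minor, so it is iii.
The scale of F major is F G A Bb C D E; G is degree 2, and the triad built there (G-Bb-D) is minor, so it is ii.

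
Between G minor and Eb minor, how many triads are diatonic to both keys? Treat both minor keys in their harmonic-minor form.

0

Diatonic triads of G minor (harmonic minor): G minor (i), A diminished (ii°), Bb augmented (III+), C minor (iv), D major (V), Eb major (VI), F# diminished (vii°).
Diatonic triads of Eb minor (harmonic minor): Eb minor (i), F diminished (ii°), Gb augmented (III+), Ab minor (iv), Bb major (V), Cb major (VI), D diminished (vii°).
No triad has the same root and quality in both keys.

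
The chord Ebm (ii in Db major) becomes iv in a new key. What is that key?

Bb minor

The numeral iv denotes a minor triad on scale degree 4. With Eb on degree 4, the tonic of the new key is Bb.
Degree 4 carries a minor triad in minor keys, so the destination is Bb minor.
Check: the diatonic triads of Bb minor (natural minor) are Bbm (i), Cdim (ii°), Db (III), Ebm (iv), Fm (v), Gb (VI), Ab (VII) — Ebm is indeed iv.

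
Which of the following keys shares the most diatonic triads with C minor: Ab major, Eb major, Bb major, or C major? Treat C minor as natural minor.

Eb major

Triads of C minor (natural minor): C minor (i), D diminished (ii°), Eb major (III), F minor (iv), G minor (v), Ab major (VI), Bb major (VII).
Ab major shares 4: Cm, Eb, Fm, Ab.
Eb major shares 7: Cm, Ddim, Eb, Fm, Gm, Ab, Bb.
Bb major shares 4: Cm, Eb, Gm, Bb.
C major shares 0: none.
The most common triads (7) are shared with Eb major.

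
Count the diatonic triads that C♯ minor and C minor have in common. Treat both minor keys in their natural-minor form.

0

Diatonic triads of C♯ minor (natural minor): C♯m (i), D♯dim (ii°), E (III), F♯m (iv), G♯m (v), A (VI), B (VII).
Diatonic triads of C minor (natural minor): Cm (i), Ddim (ii°), E♭ (III), Fm (iv), Gm (v), A♭ (VI), B♭ (VII).
No triad has the same root and quality in both keys.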